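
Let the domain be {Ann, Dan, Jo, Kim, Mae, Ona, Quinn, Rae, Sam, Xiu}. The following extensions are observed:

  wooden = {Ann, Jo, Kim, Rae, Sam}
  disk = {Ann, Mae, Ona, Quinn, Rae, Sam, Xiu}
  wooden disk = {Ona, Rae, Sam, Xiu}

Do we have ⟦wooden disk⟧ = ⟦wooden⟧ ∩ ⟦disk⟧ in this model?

no

⟦wooden⟧ ∩ ⟦disk⟧ = {Ann, Jo, Kim, Rae, Sam} ∩ {Ann, Mae, Ona, Quinn, Rae, Sam, Xiu} = {Ann, Rae, Sam}
Observed ⟦wooden disk⟧ = {Ona, Rae, Sam, Xiu}.
These differ, so the modifier is not intersective in this model.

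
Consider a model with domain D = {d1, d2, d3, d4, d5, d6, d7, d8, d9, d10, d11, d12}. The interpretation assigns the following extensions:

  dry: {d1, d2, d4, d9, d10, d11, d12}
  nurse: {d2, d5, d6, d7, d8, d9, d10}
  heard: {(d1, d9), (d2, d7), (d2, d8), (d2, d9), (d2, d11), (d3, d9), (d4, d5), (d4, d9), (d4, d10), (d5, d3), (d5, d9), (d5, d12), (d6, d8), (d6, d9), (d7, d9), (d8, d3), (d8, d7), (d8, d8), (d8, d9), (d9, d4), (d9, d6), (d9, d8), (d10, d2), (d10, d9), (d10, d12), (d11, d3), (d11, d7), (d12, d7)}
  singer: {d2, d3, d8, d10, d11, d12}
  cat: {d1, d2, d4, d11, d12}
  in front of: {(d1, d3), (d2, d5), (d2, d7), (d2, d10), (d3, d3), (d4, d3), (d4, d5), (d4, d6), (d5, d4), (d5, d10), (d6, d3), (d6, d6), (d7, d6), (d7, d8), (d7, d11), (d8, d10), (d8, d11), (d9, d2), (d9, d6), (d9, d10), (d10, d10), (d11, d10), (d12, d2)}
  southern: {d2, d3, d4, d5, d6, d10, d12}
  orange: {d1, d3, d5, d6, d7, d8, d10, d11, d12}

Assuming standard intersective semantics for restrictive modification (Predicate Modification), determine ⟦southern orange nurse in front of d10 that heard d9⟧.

⟦in front of d10⟧ = {x : ⟨x, d10⟩ ∈ ⟦in front of⟧} = {d2, d5, d8, d9, d10, d11}
⟦that heard d9⟧ = {x : ⟨x, d9⟩ ∈ ⟦heard⟧} = {d1, d2, d3, d4, d5, d6, d7, d8, d10}
⟦nurse⟧ = {d2, d5, d6, d7, d8, d9, d10}
… ∩ ⟦in front of d10⟧ = {d2, d5, d6, d7, d8, d9, d10} ∩ {d2, d5, d8, d9, d10, d11} = {d2, d5, d8, d9, d10}
… ∩ ⟦that heard d9⟧ = {d2, d5, d8, d9, d10} ∩ {d1, d2, d3, d4, d5, d6, d7, d8, d10} = {d2, d5, d8, d10}
… ∩ ⟦southern⟧ = {d2, d5, d8, d10} ∩ {d2, d3, d4, d5, d6, d10, d12} = {d2, d5, d10}
… ∩ ⟦orange⟧ = {d2, d5, d10} ∩ {d1, d3, d5, d6, d7, d8, d10, d11, d12} = {d5, d10}
So ⟦southern orange nurse in front of d10 that heard d9⟧ = {d5, d10}.

{d5, d10}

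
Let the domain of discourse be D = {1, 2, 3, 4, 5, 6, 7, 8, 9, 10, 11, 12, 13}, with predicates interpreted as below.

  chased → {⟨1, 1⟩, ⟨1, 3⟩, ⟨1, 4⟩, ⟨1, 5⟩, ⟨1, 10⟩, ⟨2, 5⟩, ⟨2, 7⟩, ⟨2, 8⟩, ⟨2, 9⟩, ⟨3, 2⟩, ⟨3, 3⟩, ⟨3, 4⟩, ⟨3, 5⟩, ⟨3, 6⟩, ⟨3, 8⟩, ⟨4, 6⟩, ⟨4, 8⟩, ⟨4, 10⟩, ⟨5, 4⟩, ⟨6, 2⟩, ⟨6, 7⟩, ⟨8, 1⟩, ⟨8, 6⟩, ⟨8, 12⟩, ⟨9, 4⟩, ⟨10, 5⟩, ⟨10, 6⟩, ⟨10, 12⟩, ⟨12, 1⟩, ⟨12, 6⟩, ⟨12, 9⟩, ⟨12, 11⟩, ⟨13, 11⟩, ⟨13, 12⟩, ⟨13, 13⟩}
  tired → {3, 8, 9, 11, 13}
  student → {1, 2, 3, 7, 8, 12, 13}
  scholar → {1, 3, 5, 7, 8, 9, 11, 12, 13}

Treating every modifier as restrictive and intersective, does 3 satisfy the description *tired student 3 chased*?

yes

⟦3 chased⟧ = {x : ⟨3, x⟩ ∈ ⟦chased⟧} = {2, 3, 4, 5, 6, 8}
⟦student⟧ = {1, 2, 3, 7, 8, 12, 13}
… ∩ ⟦3 chased⟧ = {1, 2, 3, 7, 8, 12, 13} ∩ {2, 3, 4, 5, 6, 8} = {2, 3, 8}
… ∩ ⟦tired⟧ = {2, 3, 8} ∩ {3, 8, 9, 11, 13} = {3, 8}
⟦tired student 3 chased⟧ = {3, 8}; 3 ∈ this set.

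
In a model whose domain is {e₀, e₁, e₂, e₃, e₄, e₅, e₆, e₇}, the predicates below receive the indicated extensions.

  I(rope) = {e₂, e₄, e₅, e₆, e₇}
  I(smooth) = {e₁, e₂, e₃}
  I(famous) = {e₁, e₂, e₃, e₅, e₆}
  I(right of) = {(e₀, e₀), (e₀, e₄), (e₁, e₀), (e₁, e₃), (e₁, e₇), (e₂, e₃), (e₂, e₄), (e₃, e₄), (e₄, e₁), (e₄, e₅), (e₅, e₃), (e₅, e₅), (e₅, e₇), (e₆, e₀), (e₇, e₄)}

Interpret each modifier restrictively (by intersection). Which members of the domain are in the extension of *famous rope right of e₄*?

{e₂}

⟦right of e₄⟧ = {x : ⟨x, e₄⟩ ∈ ⟦right of⟧} = {e₀, e₂, e₃, e₇}
⟦rope⟧ = {e₂, e₄, e₅, e₆, e₇}
… ∩ ⟦right of e₄⟧ = {e₂, e₄, e₅, e₆, e₇} ∩ {e₀, e₂, e₃, e₇} = {e₂, e₇}
… ∩ ⟦famous⟧ = {e₂, e₇} ∩ {e₁, e₂, e₃, e₅, e₆} = {e₂}
So ⟦famous rope right of e₄⟧ = {e₂}.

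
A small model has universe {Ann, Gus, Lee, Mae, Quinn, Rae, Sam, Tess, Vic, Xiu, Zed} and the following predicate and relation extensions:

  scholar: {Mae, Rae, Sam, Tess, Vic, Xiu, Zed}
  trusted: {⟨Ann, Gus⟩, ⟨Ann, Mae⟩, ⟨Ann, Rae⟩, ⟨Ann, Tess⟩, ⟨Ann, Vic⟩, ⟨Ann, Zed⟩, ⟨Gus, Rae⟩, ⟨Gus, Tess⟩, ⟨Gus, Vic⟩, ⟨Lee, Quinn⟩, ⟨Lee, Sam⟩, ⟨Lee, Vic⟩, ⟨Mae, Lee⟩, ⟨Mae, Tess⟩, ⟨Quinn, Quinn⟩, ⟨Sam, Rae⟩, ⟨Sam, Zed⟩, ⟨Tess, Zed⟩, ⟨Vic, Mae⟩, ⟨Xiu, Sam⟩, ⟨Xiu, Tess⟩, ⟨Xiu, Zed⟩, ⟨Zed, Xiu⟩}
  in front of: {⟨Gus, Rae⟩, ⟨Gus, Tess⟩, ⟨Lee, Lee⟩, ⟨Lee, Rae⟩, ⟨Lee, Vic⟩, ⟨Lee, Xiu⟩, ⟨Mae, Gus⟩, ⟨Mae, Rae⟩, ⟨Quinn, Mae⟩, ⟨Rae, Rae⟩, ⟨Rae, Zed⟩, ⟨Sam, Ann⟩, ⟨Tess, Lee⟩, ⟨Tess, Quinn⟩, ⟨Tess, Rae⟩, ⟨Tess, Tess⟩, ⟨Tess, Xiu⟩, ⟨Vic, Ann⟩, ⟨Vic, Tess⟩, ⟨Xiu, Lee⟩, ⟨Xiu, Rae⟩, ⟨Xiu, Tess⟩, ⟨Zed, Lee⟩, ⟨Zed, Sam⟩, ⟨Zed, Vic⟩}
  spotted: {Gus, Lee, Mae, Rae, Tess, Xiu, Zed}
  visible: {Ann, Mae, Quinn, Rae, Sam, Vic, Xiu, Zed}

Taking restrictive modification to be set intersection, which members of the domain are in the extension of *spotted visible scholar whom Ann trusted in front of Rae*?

{Mae, Rae}

⟦whom Ann trusted⟧ = {x : ⟨Ann, x⟩ ∈ ⟦trusted⟧} = {Gus, Mae, Rae, Tess, Vic, Zed}
⟦in front of Rae⟧ = {x : ⟨x, Rae⟩ ∈ ⟦in front of⟧} = {Gus, Lee, Mae, Rae, Tess, Xiu}
⟦scholar⟧ = {Mae, Rae, Sam, Tess, Vic, Xiu, Zed}
… ∩ ⟦whom Ann trusted⟧ = {Mae, Rae, Sam, Tess, Vic, Xiu, Zed} ∩ {Gus, Mae, Rae, Tess, Vic, Zed} = {Mae, Rae, Tess, Vic, Zed}
… ∩ ⟦in front of Rae⟧ = {Mae, Rae, Tess, Vic, Zed} ∩ {Gus, Lee, Mae, Rae, Tess, Xiu} = {Mae, Rae, Tess}
… ∩ ⟦spotted⟧ = {Mae, Rae, Tess} ∩ {Gus, Lee, Mae, Rae, Tess, Xiu, Zed} = {Mae, Rae, Tess}
… ∩ ⟦visible⟧ = {Mae, Rae, Tess} ∩ {Ann, Mae, Quinn, Rae, Sam, Vic, Xiu, Zed} = {Mae, Rae}
So ⟦spotted visible scholar whom Ann trusted in front of Rae⟧ = {Mae, Rae}.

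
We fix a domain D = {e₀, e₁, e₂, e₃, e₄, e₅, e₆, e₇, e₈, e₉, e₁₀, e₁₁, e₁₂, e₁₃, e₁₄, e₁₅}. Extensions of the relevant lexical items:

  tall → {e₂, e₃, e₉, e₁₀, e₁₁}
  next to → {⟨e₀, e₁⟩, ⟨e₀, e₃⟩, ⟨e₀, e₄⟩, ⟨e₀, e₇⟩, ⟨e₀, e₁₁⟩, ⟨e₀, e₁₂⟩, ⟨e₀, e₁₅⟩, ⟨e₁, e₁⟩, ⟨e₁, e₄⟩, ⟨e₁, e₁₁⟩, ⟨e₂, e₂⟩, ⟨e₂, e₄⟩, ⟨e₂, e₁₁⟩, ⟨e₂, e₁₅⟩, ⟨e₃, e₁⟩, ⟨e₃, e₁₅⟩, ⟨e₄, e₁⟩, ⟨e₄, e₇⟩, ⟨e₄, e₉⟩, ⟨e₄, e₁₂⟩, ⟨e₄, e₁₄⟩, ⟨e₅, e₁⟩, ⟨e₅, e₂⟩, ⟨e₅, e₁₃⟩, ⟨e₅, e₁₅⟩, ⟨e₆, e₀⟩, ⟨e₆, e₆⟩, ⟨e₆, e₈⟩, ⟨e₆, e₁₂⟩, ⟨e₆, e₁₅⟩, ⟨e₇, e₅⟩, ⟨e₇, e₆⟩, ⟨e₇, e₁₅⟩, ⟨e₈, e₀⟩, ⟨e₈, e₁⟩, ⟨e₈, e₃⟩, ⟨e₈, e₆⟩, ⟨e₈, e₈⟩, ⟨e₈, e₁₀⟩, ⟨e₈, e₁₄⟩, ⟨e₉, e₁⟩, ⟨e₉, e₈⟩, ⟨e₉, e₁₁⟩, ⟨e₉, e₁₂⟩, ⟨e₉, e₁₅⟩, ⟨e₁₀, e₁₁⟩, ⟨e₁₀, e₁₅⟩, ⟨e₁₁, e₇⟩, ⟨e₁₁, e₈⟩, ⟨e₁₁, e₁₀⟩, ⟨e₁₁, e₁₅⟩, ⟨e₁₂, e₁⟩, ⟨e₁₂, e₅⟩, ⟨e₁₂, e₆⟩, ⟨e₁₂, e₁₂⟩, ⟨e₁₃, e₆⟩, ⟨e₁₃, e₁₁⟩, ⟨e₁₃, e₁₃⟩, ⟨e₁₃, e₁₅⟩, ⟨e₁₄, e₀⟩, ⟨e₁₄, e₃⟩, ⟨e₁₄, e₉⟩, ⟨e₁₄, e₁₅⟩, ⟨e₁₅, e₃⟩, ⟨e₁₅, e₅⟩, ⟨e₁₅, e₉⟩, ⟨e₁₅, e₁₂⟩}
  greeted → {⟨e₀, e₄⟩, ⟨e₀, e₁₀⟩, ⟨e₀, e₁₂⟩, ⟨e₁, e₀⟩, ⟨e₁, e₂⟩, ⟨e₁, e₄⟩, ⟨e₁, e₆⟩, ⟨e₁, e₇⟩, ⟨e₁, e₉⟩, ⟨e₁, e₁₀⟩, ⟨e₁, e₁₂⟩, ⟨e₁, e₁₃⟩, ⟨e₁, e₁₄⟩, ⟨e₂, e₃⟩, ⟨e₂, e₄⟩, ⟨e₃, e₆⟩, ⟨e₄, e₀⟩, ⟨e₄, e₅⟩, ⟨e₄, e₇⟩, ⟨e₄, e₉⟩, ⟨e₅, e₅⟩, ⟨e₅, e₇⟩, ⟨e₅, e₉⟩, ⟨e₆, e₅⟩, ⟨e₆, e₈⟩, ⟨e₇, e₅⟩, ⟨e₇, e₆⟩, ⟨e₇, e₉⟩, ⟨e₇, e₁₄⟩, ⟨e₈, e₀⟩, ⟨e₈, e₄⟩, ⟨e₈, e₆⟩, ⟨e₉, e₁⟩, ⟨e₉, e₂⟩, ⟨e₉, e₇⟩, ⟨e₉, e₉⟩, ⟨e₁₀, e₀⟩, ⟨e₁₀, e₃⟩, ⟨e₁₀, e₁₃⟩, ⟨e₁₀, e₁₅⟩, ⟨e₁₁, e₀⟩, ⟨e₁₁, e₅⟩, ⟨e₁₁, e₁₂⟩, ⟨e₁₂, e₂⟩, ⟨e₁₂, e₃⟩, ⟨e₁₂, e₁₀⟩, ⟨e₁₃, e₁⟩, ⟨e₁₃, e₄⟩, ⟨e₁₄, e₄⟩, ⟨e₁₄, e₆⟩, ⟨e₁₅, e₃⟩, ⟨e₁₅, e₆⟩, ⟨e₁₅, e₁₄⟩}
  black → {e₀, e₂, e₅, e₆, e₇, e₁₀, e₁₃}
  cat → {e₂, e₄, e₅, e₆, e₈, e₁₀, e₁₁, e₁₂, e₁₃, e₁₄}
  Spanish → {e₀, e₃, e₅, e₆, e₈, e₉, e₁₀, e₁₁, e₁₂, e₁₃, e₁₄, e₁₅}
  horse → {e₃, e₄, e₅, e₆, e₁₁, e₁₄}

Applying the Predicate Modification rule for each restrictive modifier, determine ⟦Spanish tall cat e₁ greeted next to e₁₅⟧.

⟦e₁ greeted⟧ = {x : ⟨e₁, x⟩ ∈ ⟦greeted⟧} = {e₀, e₂, e₄, e₆, e₇, e₉, e₁₀, e₁₂, e₁₃, e₁₄}
⟦next to e₁₅⟧ = {x : ⟨x, e₁₅⟩ ∈ ⟦next to⟧} = {e₀, e₂, e₃, e₅, e₆, e₇, e₉, e₁₀, e₁₁, e₁₃, e₁₄}
⟦cat⟧ = {e₂, e₄, e₅, e₆, e₈, e₁₀, e₁₁, e₁₂, e₁₃, e₁₄}
… ∩ ⟦e₁ greeted⟧ = {e₂, e₄, e₅, e₆, e₈, e₁₀, e₁₁, e₁₂, e₁₃, e₁₄} ∩ {e₀, e₂, e₄, e₆, e₇, e₉, e₁₀, e₁₂, e₁₃, e₁₄} = {e₂, e₄, e₆, e₁₀, e₁₂, e₁₃, e₁₄}
… ∩ ⟦next to e₁₅⟧ = {e₂, e₄, e₆, e₁₀, e₁₂, e₁₃, e₁₄} ∩ {e₀, e₂, e₃, e₅, e₆, e₇, e₉, e₁₀, e₁₁, e₁₃, e₁₄} = {e₂, e₆, e₁₀, e₁₃, e₁₄}
… ∩ ⟦Spanish⟧ = {e₂, e₆, e₁₀, e₁₃, e₁₄} ∩ {e₀, e₃, e₅, e₆, e₈, e₉, e₁₀, e₁₁, e₁₂, e₁₃, e₁₄, e₁₅} = {e₆, e₁₀, e₁₃, e₁₄}
… ∩ ⟦tall⟧ = {e₆, e₁₀, e₁₃, e₁₄} ∩ {e₂, e₃, e₉, e₁₀, e₁₁} = {e₁₀}
So ⟦Spanish tall cat e₁ greeted next to e₁₅⟧ = {e₁₀}.

{e₁₀}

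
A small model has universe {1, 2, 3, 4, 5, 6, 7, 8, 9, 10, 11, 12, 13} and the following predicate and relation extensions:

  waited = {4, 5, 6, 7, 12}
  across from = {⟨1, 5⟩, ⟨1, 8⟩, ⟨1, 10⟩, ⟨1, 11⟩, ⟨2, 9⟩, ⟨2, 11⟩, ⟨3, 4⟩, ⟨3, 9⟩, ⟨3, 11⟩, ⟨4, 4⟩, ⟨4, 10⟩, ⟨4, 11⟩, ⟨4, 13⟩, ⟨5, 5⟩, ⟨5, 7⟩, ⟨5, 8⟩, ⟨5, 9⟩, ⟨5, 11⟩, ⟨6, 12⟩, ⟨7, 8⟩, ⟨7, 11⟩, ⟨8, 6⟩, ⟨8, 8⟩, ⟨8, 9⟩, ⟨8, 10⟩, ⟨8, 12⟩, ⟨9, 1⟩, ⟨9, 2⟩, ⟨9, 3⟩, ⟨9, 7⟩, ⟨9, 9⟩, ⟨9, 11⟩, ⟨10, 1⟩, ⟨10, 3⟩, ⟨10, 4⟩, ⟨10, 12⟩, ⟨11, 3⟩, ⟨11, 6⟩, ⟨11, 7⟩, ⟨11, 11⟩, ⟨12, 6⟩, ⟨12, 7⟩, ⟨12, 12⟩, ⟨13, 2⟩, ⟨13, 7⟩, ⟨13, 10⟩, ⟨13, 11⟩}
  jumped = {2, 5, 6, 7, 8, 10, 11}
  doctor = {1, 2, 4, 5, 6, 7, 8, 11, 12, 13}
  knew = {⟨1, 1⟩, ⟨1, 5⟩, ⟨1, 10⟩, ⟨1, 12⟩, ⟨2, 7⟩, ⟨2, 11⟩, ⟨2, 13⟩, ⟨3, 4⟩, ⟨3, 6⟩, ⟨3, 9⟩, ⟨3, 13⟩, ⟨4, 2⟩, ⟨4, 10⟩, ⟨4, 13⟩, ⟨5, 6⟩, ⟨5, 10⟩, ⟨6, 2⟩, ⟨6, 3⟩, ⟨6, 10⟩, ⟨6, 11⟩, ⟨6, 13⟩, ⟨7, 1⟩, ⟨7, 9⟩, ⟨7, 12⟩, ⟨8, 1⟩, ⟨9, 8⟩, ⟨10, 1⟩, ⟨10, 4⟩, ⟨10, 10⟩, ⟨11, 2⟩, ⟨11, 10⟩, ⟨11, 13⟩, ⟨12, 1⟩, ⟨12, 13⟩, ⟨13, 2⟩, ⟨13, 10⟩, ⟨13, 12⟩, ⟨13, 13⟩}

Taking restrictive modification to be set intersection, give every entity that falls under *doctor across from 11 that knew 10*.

⟦across from 11⟧ = {x : ⟨x, 11⟩ ∈ ⟦across from⟧} = {1, 2, 3, 4, 5, 7, 9, 11, 13}
⟦that knew 10⟧ = {x : ⟨x, 10⟩ ∈ ⟦knew⟧} = {1, 4, 5, 6, 10, 11, 13}
⟦doctor⟧ = {1, 2, 4, 5, 6, 7, 8, 11, 12, 13}
… ∩ ⟦across from 11⟧ = {1, 2, 4, 5, 6, 7, 8, 11, 12, 13} ∩ {1, 2, 3, 4, 5, 7, 9, 11, 13} = {1, 2, 4, 5, 7, 11, 13}
… ∩ ⟦that knew 10⟧ = {1, 2, 4, 5, 7, 11, 13} ∩ {1, 4, 5, 6, 10, 11, 13} = {1, 4, 5, 11, 13}
So ⟦doctor across from 11 that knew 10⟧ = {1, 4, 5, 11, 13}.

{1, 4, 5, 11, 13}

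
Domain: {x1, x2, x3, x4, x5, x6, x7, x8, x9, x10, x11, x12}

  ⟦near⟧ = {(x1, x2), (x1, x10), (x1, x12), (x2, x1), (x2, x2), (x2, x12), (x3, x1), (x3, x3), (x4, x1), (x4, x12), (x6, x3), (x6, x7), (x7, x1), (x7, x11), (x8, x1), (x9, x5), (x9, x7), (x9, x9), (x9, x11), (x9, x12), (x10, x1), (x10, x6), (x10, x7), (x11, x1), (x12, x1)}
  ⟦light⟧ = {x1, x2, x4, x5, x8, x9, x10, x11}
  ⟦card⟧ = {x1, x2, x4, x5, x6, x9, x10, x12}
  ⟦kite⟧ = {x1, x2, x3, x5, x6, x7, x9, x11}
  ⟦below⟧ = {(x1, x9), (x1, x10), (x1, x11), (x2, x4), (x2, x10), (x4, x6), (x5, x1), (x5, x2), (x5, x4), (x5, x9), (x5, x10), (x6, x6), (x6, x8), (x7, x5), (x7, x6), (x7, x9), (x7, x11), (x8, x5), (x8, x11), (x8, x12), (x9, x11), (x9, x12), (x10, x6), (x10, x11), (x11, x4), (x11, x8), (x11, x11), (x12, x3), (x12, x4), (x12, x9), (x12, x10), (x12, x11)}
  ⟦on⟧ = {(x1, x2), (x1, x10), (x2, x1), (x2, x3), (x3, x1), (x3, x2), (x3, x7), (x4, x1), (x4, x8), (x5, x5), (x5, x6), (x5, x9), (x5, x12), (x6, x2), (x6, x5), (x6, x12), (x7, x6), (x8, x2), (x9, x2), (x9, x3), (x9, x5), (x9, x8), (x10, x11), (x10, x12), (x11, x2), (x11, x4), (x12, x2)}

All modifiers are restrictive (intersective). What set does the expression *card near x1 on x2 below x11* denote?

⟦near x1⟧ = {x : ⟨x, x1⟩ ∈ ⟦near⟧} = {x2, x3, x4, x7, x8, x10, x11, x12}
⟦on x2⟧ = {x : ⟨x, x2⟩ ∈ ⟦on⟧} = {x1, x3, x6, x8, x9, x11, x12}
⟦below x11⟧ = {x : ⟨x, x11⟩ ∈ ⟦below⟧} = {x1, x7, x8, x9, x10, x11, x12}
⟦card⟧ = {x1, x2, x4, x5, x6, x9, x10, x12}
… ∩ ⟦near x1⟧ = {x1, x2, x4, x5, x6, x9, x10, x12} ∩ {x2, x3, x4, x7, x8, x10, x11, x12} = {x2, x4, x10, x12}
… ∩ ⟦on x2⟧ = {x2, x4, x10, x12} ∩ {x1, x3, x6, x8, x9, x11, x12} = {x12}
… ∩ ⟦below x11⟧ = {x12} ∩ {x1, x7, x8, x9, x10, x11, x12} = {x12}
So ⟦card near x1 on x2 below x11⟧ = {x12}.

{x12}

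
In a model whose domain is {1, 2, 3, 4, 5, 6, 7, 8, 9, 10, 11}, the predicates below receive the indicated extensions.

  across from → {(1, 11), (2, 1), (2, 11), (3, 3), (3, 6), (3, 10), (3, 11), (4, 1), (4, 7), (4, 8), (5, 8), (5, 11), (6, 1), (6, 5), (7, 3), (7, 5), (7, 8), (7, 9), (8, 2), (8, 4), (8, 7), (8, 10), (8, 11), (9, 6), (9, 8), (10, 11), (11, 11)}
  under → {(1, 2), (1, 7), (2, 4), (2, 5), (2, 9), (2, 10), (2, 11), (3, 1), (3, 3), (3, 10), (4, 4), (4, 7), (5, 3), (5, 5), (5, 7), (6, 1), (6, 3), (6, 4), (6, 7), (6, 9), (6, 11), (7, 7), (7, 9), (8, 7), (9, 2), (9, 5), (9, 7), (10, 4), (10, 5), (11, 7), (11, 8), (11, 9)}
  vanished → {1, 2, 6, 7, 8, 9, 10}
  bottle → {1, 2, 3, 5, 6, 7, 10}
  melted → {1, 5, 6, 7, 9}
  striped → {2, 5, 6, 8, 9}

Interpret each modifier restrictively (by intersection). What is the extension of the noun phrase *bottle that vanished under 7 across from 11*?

{1}

⟦that vanished⟧ = ⟦vanished⟧ = {1, 2, 6, 7, 8, 9, 10}
⟦under 7⟧ = {x : ⟨x, 7⟩ ∈ ⟦under⟧} = {1, 4, 5, 6, 7, 8, 9, 11}
⟦across from 11⟧ = {x : ⟨x, 11⟩ ∈ ⟦across from⟧} = {1, 2, 3, 5, 8, 10, 11}
⟦bottle⟧ = {1, 2, 3, 5, 6, 7, 10}
… ∩ ⟦that vanished⟧ = {1, 2, 3, 5, 6, 7, 10} ∩ {1, 2, 6, 7, 8, 9, 10} = {1, 2, 6, 7, 10}
… ∩ ⟦under 7⟧ = {1, 2, 6, 7, 10} ∩ {1, 4, 5, 6, 7, 8, 9, 11} = {1, 6, 7}
… ∩ ⟦across from 11⟧ = {1, 6, 7} ∩ {1, 2, 3, 5, 8, 10, 11} = {1}
So ⟦bottle that vanished under 7 across from 11⟧ = {1}.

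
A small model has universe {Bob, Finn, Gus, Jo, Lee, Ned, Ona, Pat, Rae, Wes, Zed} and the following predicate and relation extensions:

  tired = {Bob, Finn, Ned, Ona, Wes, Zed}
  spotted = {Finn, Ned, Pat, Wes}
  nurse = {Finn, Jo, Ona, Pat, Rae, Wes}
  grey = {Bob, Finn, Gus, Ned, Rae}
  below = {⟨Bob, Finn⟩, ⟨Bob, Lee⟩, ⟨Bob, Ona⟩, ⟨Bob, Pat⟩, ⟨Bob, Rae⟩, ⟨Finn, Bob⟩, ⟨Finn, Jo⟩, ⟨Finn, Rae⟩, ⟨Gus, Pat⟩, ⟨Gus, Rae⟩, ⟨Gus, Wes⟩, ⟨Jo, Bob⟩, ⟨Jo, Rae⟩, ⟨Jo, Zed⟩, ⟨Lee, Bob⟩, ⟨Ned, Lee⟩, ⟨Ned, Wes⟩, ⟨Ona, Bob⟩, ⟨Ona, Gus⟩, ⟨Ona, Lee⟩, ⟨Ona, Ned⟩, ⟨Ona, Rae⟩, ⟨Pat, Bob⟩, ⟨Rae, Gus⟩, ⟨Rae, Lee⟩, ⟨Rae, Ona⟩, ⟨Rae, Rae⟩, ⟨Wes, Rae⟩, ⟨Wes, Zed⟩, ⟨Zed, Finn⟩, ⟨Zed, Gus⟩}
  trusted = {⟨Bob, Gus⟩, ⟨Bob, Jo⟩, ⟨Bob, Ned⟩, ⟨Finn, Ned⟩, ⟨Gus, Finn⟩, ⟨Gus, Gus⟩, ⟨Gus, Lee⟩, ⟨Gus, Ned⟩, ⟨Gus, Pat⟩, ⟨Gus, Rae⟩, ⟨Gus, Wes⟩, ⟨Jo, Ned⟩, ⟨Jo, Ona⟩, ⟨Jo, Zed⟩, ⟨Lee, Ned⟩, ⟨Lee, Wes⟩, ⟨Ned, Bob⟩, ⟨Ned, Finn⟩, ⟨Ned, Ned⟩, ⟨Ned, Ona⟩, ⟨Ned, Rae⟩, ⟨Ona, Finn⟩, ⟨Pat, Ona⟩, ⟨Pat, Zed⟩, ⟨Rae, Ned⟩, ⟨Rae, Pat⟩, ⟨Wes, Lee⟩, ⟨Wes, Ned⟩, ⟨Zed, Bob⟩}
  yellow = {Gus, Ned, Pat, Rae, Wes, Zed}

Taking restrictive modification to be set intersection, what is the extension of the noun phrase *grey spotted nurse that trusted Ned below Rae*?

⟦that trusted Ned⟧ = {x : ⟨x, Ned⟩ ∈ ⟦trusted⟧} = {Bob, Finn, Gus, Jo, Lee, Ned, Rae, Wes}
⟦below Rae⟧ = {x : ⟨x, Rae⟩ ∈ ⟦below⟧} = {Bob, Finn, Gus, Jo, Ona, Rae, Wes}
⟦nurse⟧ = {Finn, Jo, Ona, Pat, Rae, Wes}
… ∩ ⟦that trusted Ned⟧ = {Finn, Jo, Ona, Pat, Rae, Wes} ∩ {Bob, Finn, Gus, Jo, Lee, Ned, Rae, Wes} = {Finn, Jo, Rae, Wes}
… ∩ ⟦below Rae⟧ = {Finn, Jo, Rae, Wes} ∩ {Bob, Finn, Gus, Jo, Ona, Rae, Wes} = {Finn, Jo, Rae, Wes}
… ∩ ⟦grey⟧ = {Finn, Jo, Rae, Wes} ∩ {Bob, Finn, Gus, Ned, Rae} = {Finn, Rae}
… ∩ ⟦spotted⟧ = {Finn, Rae} ∩ {Finn, Ned, Pat, Wes} = {Finn}
So ⟦grey spotted nurse that trusted Ned below Rae⟧ = {Finn}.

{Finn}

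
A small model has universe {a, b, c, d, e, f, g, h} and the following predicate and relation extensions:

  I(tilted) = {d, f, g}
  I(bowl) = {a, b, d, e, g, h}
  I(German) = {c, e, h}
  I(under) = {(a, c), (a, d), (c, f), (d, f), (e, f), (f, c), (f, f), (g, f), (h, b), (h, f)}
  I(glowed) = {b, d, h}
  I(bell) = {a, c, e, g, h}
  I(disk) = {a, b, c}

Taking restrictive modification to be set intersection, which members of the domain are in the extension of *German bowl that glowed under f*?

{h}

⟦that glowed⟧ = ⟦glowed⟧ = {b, d, h}
⟦under f⟧ = {x : ⟨x, f⟩ ∈ ⟦under⟧} = {c, d, e, f, g, h}
⟦bowl⟧ = {a, b, d, e, g, h}
… ∩ ⟦that glowed⟧ = {a, b, d, e, g, h} ∩ {b, d, h} = {b, d, h}
… ∩ ⟦under f⟧ = {b, d, h} ∩ {c, d, e, f, g, h} = {d, h}
… ∩ ⟦German⟧ = {d, h} ∩ {c, e, h} = {h}
So ⟦German bowl that glowed under f⟧ = {h}.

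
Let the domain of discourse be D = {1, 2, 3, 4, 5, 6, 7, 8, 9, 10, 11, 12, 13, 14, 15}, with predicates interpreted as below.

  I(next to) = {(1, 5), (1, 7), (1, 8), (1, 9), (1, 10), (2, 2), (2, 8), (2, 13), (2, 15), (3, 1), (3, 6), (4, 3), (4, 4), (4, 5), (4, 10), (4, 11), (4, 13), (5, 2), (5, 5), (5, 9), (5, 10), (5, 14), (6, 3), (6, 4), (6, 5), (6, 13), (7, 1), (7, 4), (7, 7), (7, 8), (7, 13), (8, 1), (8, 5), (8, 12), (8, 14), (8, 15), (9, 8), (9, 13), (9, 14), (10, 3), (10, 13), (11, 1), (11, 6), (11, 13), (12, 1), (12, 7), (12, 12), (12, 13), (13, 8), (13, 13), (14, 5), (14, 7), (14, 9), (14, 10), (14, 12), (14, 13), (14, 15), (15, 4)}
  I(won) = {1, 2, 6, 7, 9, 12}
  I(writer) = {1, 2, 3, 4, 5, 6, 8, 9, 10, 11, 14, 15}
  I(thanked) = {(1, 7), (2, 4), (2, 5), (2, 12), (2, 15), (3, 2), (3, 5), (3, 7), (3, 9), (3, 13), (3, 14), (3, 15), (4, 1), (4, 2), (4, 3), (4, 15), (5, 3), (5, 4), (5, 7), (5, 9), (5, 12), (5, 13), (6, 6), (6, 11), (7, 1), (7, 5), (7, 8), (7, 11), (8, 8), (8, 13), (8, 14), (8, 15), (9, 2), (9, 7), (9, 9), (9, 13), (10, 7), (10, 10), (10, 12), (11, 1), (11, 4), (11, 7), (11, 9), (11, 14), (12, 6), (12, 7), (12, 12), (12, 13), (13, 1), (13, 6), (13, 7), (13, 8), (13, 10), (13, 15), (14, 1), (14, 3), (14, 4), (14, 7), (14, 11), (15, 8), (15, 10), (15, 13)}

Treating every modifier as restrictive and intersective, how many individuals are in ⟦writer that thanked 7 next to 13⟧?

⟦that thanked 7⟧ = {x : ⟨x, 7⟩ ∈ ⟦thanked⟧} = {1, 3, 5, 9, 10, 11, 12, 13, 14}
⟦next to 13⟧ = {x : ⟨x, 13⟩ ∈ ⟦next to⟧} = {2, 4, 6, 7, 9, 10, 11, 12, 13, 14}
⟦writer⟧ = {1, 2, 3, 4, 5, 6, 8, 9, 10, 11, 14, 15}
… ∩ ⟦that thanked 7⟧ = {1, 2, 3, 4, 5, 6, 8, 9, 10, 11, 14, 15} ∩ {1, 3, 5, 9, 10, 11, 12, 13, 14} = {1, 3, 5, 9, 10, 11, 14}
… ∩ ⟦next to 13⟧ = {1, 3, 5, 9, 10, 11, 14} ∩ {2, 4, 6, 7, 9, 10, 11, 12, 13, 14} = {9, 10, 11, 14}
⟦writer that thanked 7 next to 13⟧ = {9, 10, 11, 14}, so the cardinality is 4.

4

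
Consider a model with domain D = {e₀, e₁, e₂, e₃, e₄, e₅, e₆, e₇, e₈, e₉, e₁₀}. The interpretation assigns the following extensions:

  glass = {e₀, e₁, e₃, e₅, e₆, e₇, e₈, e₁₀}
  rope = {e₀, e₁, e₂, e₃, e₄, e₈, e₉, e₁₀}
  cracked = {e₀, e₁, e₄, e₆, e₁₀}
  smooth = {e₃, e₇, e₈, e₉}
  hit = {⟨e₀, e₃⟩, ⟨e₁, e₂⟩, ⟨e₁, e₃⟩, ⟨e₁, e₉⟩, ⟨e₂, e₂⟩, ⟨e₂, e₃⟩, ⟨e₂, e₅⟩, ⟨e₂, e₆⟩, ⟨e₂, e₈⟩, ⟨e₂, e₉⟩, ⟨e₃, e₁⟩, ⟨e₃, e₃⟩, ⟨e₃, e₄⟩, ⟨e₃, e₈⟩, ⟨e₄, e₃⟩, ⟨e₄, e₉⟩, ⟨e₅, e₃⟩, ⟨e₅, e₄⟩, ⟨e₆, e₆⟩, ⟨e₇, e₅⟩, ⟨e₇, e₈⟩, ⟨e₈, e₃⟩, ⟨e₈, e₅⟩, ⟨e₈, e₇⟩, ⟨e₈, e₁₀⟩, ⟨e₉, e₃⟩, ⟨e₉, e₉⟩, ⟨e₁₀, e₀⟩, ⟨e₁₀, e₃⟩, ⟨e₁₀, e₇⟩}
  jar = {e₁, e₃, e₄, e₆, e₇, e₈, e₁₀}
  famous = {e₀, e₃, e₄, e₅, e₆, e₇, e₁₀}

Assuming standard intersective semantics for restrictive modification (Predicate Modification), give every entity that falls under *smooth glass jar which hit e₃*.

{e₃, e₈}

⟦which hit e₃⟧ = {x : ⟨x, e₃⟩ ∈ ⟦hit⟧} = {e₀, e₁, e₂, e₃, e₄, e₅, e₈, e₉, e₁₀}
⟦jar⟧ = {e₁, e₃, e₄, e₆, e₇, e₈, e₁₀}
… ∩ ⟦which hit e₃⟧ = {e₁, e₃, e₄, e₆, e₇, e₈, e₁₀} ∩ {e₀, e₁, e₂, e₃, e₄, e₅, e₈, e₉, e₁₀} = {e₁, e₃, e₄, e₈, e₁₀}
… ∩ ⟦smooth⟧ = {e₁, e₃, e₄, e₈, e₁₀} ∩ {e₃, e₇, e₈, e₉} = {e₃, e₈}
… ∩ ⟦glass⟧ = {e₃, e₈} ∩ {e₀, e₁, e₃, e₅, e₆, e₇, e₈, e₁₀} = {e₃, e₈}
So ⟦smooth glass jar which hit e₃⟧ = {e₃, e₈}.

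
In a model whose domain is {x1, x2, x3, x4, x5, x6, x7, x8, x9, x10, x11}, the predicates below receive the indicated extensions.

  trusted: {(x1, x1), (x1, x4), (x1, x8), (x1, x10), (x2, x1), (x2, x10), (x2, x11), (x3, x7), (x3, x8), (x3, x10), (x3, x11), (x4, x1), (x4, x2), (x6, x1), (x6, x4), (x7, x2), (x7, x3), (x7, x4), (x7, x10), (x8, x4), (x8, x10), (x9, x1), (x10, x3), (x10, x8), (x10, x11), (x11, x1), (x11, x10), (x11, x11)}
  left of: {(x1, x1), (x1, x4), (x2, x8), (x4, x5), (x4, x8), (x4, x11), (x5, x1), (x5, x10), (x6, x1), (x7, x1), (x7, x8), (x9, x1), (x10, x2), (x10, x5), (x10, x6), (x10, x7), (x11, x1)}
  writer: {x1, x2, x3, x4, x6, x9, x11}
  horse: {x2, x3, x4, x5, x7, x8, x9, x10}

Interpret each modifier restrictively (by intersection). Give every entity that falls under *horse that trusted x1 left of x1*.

{x9}

⟦that trusted x1⟧ = {x : ⟨x, x1⟩ ∈ ⟦trusted⟧} = {x1, x2, x4, x6, x9, x11}
⟦left of x1⟧ = {x : ⟨x, x1⟩ ∈ ⟦left of⟧} = {x1, x5, x6, x7, x9, x11}
⟦horse⟧ = {x2, x3, x4, x5, x7, x8, x9, x10}
… ∩ ⟦that trusted x1⟧ = {x2, x3, x4, x5, x7, x8, x9, x10} ∩ {x1, x2, x4, x6, x9, x11} = {x2, x4, x9}
… ∩ ⟦left of x1⟧ = {x2, x4, x9} ∩ {x1, x5, x6, x7, x9, x11} = {x9}
So ⟦horse that trusted x1 left of x1⟧ = {x9}.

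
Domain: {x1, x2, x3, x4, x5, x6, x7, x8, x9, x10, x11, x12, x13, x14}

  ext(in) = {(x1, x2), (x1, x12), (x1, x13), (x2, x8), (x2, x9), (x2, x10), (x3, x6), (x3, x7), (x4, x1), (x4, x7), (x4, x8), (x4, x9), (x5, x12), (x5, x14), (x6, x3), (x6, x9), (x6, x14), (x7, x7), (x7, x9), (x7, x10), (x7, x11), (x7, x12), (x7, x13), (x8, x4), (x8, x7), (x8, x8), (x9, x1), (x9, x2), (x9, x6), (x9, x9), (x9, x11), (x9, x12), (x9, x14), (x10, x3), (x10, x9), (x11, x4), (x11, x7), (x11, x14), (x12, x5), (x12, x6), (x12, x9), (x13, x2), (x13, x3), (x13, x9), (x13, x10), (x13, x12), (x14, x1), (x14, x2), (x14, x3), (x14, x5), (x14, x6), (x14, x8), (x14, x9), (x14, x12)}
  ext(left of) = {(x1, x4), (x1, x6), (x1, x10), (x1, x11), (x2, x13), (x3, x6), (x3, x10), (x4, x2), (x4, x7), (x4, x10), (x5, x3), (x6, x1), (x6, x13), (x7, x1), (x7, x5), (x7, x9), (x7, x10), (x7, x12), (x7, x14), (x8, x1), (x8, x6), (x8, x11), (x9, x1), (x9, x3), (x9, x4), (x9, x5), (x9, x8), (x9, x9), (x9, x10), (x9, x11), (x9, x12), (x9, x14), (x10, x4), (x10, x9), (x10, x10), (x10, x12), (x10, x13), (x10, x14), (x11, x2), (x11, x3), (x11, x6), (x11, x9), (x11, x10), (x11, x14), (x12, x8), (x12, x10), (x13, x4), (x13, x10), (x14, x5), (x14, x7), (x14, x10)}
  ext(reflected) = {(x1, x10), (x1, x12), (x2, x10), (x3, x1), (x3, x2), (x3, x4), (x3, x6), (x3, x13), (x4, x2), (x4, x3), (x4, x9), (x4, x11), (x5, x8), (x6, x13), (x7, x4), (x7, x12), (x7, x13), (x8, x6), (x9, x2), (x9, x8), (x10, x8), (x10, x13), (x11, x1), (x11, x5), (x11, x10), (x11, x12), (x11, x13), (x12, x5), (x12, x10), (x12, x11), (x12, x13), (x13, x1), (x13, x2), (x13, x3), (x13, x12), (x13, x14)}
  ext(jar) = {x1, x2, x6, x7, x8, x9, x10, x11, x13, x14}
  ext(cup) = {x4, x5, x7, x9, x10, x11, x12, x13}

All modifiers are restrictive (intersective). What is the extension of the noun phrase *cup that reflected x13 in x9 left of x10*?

⟦that reflected x13⟧ = {x : ⟨x, x13⟩ ∈ ⟦reflected⟧} = {x3, x6, x7, x10, x11, x12}
⟦in x9⟧ = {x : ⟨x, x9⟩ ∈ ⟦in⟧} = {x2, x4, x6, x7, x9, x10, x12, x13, x14}
⟦left of x10⟧ = {x : ⟨x, x10⟩ ∈ ⟦left of⟧} = {x1, x3, x4, x7, x9, x10, x11, x12, x13, x14}
⟦cup⟧ = {x4, x5, x7, x9, x10, x11, x12, x13}
… ∩ ⟦that reflected x13⟧ = {x4, x5, x7, x9, x10, x11, x12, x13} ∩ {x3, x6, x7, x10, x11, x12} = {x7, x10, x11, x12}
… ∩ ⟦in x9⟧ = {x7, x10, x11, x12} ∩ {x2, x4, x6, x7, x9, x10, x12, x13, x14} = {x7, x10, x12}
… ∩ ⟦left of x10⟧ = {x7, x10, x12} ∩ {x1, x3, x4, x7, x9, x10, x11, x12, x13, x14} = {x7, x10, x12}
So ⟦cup that reflected x13 in x9 left of x10⟧ = {x7, x10, x12}.

{x7, x10, x12}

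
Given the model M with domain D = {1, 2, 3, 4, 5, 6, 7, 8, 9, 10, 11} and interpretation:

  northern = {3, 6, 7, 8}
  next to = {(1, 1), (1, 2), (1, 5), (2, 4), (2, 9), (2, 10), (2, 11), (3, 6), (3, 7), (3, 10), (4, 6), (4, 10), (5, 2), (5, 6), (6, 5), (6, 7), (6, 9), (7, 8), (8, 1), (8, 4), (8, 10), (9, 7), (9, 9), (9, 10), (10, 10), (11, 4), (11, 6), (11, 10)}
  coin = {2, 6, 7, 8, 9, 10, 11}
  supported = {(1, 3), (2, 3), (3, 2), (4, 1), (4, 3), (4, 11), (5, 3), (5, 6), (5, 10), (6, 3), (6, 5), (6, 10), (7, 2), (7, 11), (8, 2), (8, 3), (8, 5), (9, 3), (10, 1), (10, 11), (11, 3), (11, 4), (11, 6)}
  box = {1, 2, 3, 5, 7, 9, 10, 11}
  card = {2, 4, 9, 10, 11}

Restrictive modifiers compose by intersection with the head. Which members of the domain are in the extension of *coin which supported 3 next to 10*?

{2, 8, 9, 11}

⟦which supported 3⟧ = {x : ⟨x, 3⟩ ∈ ⟦supported⟧} = {1, 2, 4, 5, 6, 8, 9, 11}
⟦next to 10⟧ = {x : ⟨x, 10⟩ ∈ ⟦next to⟧} = {2, 3, 4, 8, 9, 10, 11}
⟦coin⟧ = {2, 6, 7, 8, 9, 10, 11}
… ∩ ⟦which supported 3⟧ = {2, 6, 7, 8, 9, 10, 11} ∩ {1, 2, 4, 5, 6, 8, 9, 11} = {2, 6, 8, 9, 11}
… ∩ ⟦next to 10⟧ = {2, 6, 8, 9, 11} ∩ {2, 3, 4, 8, 9, 10, 11} = {2, 8, 9, 11}
So ⟦coin which supported 3 next to 10⟧ = {2, 8, 9, 11}.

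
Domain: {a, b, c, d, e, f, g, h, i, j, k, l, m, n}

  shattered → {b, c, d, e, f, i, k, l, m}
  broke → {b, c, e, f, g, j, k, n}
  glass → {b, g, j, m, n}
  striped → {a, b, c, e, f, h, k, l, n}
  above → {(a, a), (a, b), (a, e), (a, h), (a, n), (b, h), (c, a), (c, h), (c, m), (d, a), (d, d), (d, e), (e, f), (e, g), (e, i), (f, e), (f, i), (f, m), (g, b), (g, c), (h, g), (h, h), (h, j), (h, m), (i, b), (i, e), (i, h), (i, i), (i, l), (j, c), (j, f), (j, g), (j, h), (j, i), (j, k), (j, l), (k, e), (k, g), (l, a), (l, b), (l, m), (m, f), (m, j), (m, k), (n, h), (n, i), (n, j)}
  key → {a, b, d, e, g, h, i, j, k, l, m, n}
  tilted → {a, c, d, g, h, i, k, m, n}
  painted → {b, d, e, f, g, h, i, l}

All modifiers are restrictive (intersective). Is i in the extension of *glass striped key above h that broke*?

⟦above h⟧ = {x : ⟨x, h⟩ ∈ ⟦above⟧} = {a, b, c, h, i, j, n}
⟦that broke⟧ = ⟦broke⟧ = {b, c, e, f, g, j, k, n}
⟦key⟧ = {a, b, d, e, g, h, i, j, k, l, m, n}
… ∩ ⟦above h⟧ = {a, b, d, e, g, h, i, j, k, l, m, n} ∩ {a, b, c, h, i, j, n} = {a, b, h, i, j, n}
… ∩ ⟦that broke⟧ = {a, b, h, i, j, n} ∩ {b, c, e, f, g, j, k, n} = {b, j, n}
… ∩ ⟦glass⟧ = {b, j, n} ∩ {b, g, j, m, n} = {b, j, n}
… ∩ ⟦striped⟧ = {b, j, n} ∩ {a, b, c, e, f, h, k, l, n} = {b, n}
⟦glass striped key above h that broke⟧ = {b, n}; i ∉ this set.

no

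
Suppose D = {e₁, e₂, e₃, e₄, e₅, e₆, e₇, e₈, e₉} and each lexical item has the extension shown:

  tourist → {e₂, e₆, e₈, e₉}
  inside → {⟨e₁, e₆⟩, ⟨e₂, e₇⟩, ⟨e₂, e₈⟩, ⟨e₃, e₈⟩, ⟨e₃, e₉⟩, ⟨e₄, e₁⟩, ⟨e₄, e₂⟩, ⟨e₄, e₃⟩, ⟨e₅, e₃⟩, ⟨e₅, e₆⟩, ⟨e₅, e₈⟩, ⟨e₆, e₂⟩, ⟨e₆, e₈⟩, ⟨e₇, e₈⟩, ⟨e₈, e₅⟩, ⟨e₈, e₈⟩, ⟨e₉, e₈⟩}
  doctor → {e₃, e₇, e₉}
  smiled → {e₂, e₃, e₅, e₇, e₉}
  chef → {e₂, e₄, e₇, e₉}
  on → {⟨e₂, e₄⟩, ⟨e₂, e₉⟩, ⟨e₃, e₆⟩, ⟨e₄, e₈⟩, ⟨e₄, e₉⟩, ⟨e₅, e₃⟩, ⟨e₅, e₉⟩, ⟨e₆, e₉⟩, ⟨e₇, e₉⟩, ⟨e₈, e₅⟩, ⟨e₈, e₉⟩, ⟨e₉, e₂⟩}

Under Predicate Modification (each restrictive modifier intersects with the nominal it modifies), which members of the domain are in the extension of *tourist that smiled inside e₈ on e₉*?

{e₂}

⟦that smiled⟧ = ⟦smiled⟧ = {e₂, e₃, e₅, e₇, e₉}
⟦inside e₈⟧ = {x : ⟨x, e₈⟩ ∈ ⟦inside⟧} = {e₂, e₃, e₅, e₆, e₇, e₈, e₉}
⟦on e₉⟧ = {x : ⟨x, e₉⟩ ∈ ⟦on⟧} = {e₂, e₄, e₅, e₆, e₇, e₈}
⟦tourist⟧ = {e₂, e₆, e₈, e₉}
… ∩ ⟦that smiled⟧ = {e₂, e₆, e₈, e₉} ∩ {e₂, e₃, e₅, e₇, e₉} = {e₂, e₉}
… ∩ ⟦inside e₈⟧ = {e₂, e₉} ∩ {e₂, e₃, e₅, e₆, e₇, e₈, e₉} = {e₂, e₉}
… ∩ ⟦on e₉⟧ = {e₂, e₉} ∩ {e₂, e₄, e₅, e₆, e₇, e₈} = {e₂}
So ⟦tourist that smiled inside e₈ on e₉⟧ = {e₂}.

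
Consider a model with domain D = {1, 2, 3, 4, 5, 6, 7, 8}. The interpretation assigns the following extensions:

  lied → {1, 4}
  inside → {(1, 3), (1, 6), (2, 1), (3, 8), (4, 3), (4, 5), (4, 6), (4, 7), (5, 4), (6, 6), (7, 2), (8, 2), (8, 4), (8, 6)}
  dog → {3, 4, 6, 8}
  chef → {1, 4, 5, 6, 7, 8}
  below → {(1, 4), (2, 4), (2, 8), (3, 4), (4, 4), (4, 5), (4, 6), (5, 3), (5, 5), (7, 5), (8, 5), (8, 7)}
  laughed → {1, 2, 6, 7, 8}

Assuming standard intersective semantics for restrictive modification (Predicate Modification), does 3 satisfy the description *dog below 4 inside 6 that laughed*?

no

⟦below 4⟧ = {x : ⟨x, 4⟩ ∈ ⟦below⟧} = {1, 2, 3, 4}
⟦inside 6⟧ = {x : ⟨x, 6⟩ ∈ ⟦inside⟧} = {1, 4, 6, 8}
⟦that laughed⟧ = ⟦laughed⟧ = {1, 2, 6, 7, 8}
⟦dog⟧ = {3, 4, 6, 8}
… ∩ ⟦below 4⟧ = {3, 4, 6, 8} ∩ {1, 2, 3, 4} = {3, 4}
… ∩ ⟦inside 6⟧ = {3, 4} ∩ {1, 4, 6, 8} = {4}
… ∩ ⟦that laughed⟧ = {4} ∩ {1, 2, 6, 7, 8} = ∅
⟦dog below 4 inside 6 that laughed⟧ = ∅; 3 ∉ this set.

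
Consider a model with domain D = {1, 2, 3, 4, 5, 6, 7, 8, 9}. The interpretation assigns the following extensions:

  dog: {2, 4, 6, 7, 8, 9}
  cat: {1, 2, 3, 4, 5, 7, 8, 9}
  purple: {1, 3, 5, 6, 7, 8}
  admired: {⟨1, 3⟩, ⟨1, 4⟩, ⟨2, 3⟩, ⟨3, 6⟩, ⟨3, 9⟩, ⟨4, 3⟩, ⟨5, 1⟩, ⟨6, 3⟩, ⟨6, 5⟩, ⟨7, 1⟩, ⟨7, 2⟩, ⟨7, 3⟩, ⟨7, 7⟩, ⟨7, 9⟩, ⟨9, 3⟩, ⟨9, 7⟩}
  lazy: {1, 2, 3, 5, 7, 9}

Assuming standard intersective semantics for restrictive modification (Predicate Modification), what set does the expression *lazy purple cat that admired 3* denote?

⟦that admired 3⟧ = {x : ⟨x, 3⟩ ∈ ⟦admired⟧} = {1, 2, 4, 6, 7, 9}
⟦cat⟧ = {1, 2, 3, 4, 5, 7, 8, 9}
… ∩ ⟦that admired 3⟧ = {1, 2, 3, 4, 5, 7, 8, 9} ∩ {1, 2, 4, 6, 7, 9} = {1, 2, 4, 7, 9}
… ∩ ⟦lazy⟧ = {1, 2, 4, 7, 9} ∩ {1, 2, 3, 5, 7, 9} = {1, 2, 7, 9}
… ∩ ⟦purple⟧ = {1, 2, 7, 9} ∩ {1, 3, 5, 6, 7, 8} = {1, 7}
So ⟦lazy purple cat that admired 3⟧ = {1, 7}.

{1, 7}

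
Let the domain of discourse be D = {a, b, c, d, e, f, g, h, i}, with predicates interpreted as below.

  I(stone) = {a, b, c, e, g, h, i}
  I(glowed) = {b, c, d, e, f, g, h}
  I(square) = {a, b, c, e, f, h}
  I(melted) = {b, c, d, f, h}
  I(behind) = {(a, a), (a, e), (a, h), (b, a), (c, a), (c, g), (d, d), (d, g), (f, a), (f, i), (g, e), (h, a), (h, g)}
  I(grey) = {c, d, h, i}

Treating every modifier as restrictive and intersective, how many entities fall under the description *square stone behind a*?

⟦behind a⟧ = {x : ⟨x, a⟩ ∈ ⟦behind⟧} = {a, b, c, f, h}
⟦stone⟧ = {a, b, c, e, g, h, i}
… ∩ ⟦behind a⟧ = {a, b, c, e, g, h, i} ∩ {a, b, c, f, h} = {a, b, c, h}
… ∩ ⟦square⟧ = {a, b, c, h} ∩ {a, b, c, e, f, h} = {a, b, c, h}
⟦square stone behind a⟧ = {a, b, c, h}, so the cardinality is 4.

4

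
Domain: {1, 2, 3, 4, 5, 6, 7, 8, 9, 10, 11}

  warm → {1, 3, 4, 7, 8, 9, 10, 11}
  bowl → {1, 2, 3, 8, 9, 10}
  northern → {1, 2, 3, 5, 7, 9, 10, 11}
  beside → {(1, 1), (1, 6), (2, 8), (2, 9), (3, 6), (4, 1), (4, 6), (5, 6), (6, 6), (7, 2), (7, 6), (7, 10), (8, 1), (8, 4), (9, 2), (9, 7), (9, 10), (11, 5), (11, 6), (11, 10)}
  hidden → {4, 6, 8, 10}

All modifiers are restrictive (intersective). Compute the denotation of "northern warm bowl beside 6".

{1, 3}

⟦beside 6⟧ = {x : ⟨x, 6⟩ ∈ ⟦beside⟧} = {1, 3, 4, 5, 6, 7, 11}
⟦bowl⟧ = {1, 2, 3, 8, 9, 10}
… ∩ ⟦beside 6⟧ = {1, 2, 3, 8, 9, 10} ∩ {1, 3, 4, 5, 6, 7, 11} = {1, 3}
… ∩ ⟦northern⟧ = {1, 3} ∩ {1, 2, 3, 5, 7, 9, 10, 11} = {1, 3}
… ∩ ⟦warm⟧ = {1, 3} ∩ {1, 3, 4, 7, 8, 9, 10, 11} = {1, 3}
So ⟦northern warm bowl beside 6⟧ = {1, 3}.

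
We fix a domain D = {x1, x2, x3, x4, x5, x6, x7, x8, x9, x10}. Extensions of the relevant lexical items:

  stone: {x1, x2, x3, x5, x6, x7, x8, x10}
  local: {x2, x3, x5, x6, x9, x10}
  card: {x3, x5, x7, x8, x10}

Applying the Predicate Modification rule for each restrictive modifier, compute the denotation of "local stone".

⟦stone⟧ = {x1, x2, x3, x5, x6, x7, x8, x10}
… ∩ ⟦local⟧ = {x1, x2, x3, x5, x6, x7, x8, x10} ∩ {x2, x3, x5, x6, x9, x10} = {x2, x3, x5, x6, x10}
So ⟦local stone⟧ = {x2, x3, x5, x6, x10}.

{x2, x3, x5, x6, x10}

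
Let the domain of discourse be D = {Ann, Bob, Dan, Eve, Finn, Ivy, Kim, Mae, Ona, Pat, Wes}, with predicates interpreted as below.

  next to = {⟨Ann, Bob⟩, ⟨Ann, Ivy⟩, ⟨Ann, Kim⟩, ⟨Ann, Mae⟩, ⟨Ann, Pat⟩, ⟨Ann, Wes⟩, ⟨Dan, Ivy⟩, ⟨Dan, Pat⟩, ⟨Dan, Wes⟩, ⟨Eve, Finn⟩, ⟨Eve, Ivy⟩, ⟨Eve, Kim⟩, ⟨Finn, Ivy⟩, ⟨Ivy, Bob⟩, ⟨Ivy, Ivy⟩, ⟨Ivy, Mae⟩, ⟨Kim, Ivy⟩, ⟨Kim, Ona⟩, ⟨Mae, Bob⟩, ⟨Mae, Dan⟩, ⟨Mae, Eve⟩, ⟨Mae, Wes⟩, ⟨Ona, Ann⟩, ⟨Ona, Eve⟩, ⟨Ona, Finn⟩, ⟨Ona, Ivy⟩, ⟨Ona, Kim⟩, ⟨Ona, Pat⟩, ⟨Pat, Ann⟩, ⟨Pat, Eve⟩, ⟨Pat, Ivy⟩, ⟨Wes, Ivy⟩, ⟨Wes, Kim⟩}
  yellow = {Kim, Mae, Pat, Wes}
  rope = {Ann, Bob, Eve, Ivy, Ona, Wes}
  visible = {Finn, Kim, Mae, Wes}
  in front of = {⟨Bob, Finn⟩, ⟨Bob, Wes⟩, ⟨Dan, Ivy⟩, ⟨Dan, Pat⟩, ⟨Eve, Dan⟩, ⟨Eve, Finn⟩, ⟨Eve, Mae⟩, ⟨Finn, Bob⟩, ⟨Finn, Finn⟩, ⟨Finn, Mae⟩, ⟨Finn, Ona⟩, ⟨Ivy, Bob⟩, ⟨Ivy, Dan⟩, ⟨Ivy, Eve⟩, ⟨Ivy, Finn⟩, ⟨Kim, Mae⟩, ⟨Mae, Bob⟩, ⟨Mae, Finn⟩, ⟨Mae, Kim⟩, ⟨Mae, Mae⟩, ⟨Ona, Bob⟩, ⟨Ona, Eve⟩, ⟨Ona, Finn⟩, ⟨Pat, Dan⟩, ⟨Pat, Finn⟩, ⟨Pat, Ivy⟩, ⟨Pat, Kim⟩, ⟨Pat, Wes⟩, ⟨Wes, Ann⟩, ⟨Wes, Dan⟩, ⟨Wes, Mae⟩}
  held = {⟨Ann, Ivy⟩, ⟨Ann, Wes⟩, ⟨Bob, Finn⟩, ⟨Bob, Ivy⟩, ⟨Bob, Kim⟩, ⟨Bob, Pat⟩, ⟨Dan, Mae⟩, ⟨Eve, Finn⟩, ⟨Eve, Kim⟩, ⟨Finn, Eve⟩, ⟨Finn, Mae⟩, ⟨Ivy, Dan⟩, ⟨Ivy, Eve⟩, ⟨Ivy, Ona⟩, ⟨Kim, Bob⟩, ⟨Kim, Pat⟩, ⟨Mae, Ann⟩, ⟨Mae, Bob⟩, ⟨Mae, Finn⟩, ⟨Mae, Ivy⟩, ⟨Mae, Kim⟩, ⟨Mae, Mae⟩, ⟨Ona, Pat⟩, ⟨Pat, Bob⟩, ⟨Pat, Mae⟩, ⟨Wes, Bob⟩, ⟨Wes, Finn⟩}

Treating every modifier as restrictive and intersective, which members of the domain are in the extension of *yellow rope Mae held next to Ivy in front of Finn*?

⟦Mae held⟧ = {x : ⟨Mae, x⟩ ∈ ⟦held⟧} = {Ann, Bob, Finn, Ivy, Kim, Mae}
⟦next to Ivy⟧ = {x : ⟨x, Ivy⟩ ∈ ⟦next to⟧} = {Ann, Dan, Eve, Finn, Ivy, Kim, Ona, Pat, Wes}
⟦in front of Finn⟧ = {x : ⟨x, Finn⟩ ∈ ⟦in front of⟧} = {Bob, Eve, Finn, Ivy, Mae, Ona, Pat}
⟦rope⟧ = {Ann, Bob, Eve, Ivy, Ona, Wes}
… ∩ ⟦Mae held⟧ = {Ann, Bob, Eve, Ivy, Ona, Wes} ∩ {Ann, Bob, Finn, Ivy, Kim, Mae} = {Ann, Bob, Ivy}
… ∩ ⟦next to Ivy⟧ = {Ann, Bob, Ivy} ∩ {Ann, Dan, Eve, Finn, Ivy, Kim, Ona, Pat, Wes} = {Ann, Ivy}
… ∩ ⟦in front of Finn⟧ = {Ann, Ivy} ∩ {Bob, Eve, Finn, Ivy, Mae, Ona, Pat} = {Ivy}
… ∩ ⟦yellow⟧ = {Ivy} ∩ {Kim, Mae, Pat, Wes} = ∅
So ⟦yellow rope Mae held next to Ivy in front of Finn⟧ = ∅.

∅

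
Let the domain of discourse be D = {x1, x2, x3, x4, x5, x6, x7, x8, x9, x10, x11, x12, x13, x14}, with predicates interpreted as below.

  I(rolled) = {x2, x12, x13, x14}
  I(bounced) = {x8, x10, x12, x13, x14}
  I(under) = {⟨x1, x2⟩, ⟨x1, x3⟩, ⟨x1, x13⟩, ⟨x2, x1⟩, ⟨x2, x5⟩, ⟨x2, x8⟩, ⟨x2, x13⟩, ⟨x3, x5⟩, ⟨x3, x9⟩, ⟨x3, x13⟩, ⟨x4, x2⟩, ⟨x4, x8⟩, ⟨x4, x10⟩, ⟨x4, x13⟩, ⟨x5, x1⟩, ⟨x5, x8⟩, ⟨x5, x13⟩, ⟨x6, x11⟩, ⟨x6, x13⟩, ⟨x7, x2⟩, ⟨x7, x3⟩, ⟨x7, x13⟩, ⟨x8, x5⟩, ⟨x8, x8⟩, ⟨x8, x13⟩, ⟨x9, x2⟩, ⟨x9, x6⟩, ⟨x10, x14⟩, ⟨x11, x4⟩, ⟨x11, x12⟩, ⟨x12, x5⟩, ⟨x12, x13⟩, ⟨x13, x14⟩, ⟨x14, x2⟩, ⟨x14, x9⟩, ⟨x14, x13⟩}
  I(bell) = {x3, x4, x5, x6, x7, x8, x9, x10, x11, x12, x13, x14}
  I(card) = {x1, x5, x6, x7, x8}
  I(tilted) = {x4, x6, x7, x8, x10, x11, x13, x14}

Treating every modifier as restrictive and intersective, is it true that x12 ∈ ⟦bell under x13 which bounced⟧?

⟦under x13⟧ = {x : ⟨x, x13⟩ ∈ ⟦under⟧} = {x1, x2, x3, x4, x5, x6, x7, x8, x12, x14}
⟦which bounced⟧ = ⟦bounced⟧ = {x8, x10, x12, x13, x14}
⟦bell⟧ = {x3, x4, x5, x6, x7, x8, x9, x10, x11, x12, x13, x14}
… ∩ ⟦under x13⟧ = {x3, x4, x5, x6, x7, x8, x9, x10, x11, x12, x13, x14} ∩ {x1, x2, x3, x4, x5, x6, x7, x8, x12, x14} = {x3, x4, x5, x6, x7, x8, x12, x14}
… ∩ ⟦which bounced⟧ = {x3, x4, x5, x6, x7, x8, x12, x14} ∩ {x8, x10, x12, x13, x14} = {x8, x12, x14}
⟦bell under x13 which bounced⟧ = {x8, x12, x14}; x12 ∈ this set.

yes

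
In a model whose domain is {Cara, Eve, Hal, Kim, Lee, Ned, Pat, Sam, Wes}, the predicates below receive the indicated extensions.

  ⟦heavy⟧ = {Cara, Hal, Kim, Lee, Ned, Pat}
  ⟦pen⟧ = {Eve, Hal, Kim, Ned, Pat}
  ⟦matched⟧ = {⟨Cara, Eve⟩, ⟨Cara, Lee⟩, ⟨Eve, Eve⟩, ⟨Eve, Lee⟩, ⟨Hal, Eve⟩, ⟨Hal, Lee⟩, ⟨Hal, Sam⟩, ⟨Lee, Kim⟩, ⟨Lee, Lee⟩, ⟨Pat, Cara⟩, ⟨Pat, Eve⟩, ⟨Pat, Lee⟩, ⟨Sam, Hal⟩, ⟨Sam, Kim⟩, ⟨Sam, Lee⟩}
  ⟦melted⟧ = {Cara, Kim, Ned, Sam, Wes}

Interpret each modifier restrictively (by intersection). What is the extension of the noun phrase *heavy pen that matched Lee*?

⟦that matched Lee⟧ = {x : ⟨x, Lee⟩ ∈ ⟦matched⟧} = {Cara, Eve, Hal, Lee, Pat, Sam}
⟦pen⟧ = {Eve, Hal, Kim, Ned, Pat}
… ∩ ⟦that matched Lee⟧ = {Eve, Hal, Kim, Ned, Pat} ∩ {Cara, Eve, Hal, Lee, Pat, Sam} = {Eve, Hal, Pat}
… ∩ ⟦heavy⟧ = {Eve, Hal, Pat} ∩ {Cara, Hal, Kim, Lee, Ned, Pat} = {Hal, Pat}
So ⟦heavy pen that matched Lee⟧ = {Hal, Pat}.

{Hal, Pat}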